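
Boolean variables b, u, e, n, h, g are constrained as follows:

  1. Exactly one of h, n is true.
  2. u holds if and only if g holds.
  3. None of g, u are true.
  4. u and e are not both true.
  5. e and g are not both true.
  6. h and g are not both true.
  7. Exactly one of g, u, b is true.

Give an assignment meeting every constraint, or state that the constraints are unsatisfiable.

b: True, u: False, e: False, n: True, h: False, g: False

  (1) {h, n}: 1 true — exactly one ✓
  (2) u=F, g=F — same ✓
  (3) {g, u}: 0 true — none ✓
  (4) u=F, e=F — not both ✓
  (5) e=F, g=F — not both ✓
  (6) h=F, g=F — not both ✓
  (7) {g, u, b}: 1 true — exactly one ✓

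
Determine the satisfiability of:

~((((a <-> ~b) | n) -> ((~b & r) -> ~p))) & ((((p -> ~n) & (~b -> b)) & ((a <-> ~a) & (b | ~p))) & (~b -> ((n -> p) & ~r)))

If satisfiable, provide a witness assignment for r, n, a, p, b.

No satisfying assignment exists.

The conjunct a <-> ~a is unsatisfiable on its own:
  a=F: evaluates to False.
  a=T: evaluates to False.
So the whole conjunction is unsatisfiable.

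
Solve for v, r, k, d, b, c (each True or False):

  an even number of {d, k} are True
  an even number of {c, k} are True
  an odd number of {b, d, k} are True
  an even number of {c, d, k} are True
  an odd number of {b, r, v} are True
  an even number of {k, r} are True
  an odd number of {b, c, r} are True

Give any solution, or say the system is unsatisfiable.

v: False, r: False, k: False, d: False, b: True, c: False

{d, k}: 0 true → even ✓
{c, k}: 0 true → even ✓
{b, d, k}: 1 true → odd ✓
{c, d, k}: 0 true → even ✓
{b, r, v}: 1 true → odd ✓
{k, r}: 0 true → even ✓
{b, c, r}: 1 true → odd ✓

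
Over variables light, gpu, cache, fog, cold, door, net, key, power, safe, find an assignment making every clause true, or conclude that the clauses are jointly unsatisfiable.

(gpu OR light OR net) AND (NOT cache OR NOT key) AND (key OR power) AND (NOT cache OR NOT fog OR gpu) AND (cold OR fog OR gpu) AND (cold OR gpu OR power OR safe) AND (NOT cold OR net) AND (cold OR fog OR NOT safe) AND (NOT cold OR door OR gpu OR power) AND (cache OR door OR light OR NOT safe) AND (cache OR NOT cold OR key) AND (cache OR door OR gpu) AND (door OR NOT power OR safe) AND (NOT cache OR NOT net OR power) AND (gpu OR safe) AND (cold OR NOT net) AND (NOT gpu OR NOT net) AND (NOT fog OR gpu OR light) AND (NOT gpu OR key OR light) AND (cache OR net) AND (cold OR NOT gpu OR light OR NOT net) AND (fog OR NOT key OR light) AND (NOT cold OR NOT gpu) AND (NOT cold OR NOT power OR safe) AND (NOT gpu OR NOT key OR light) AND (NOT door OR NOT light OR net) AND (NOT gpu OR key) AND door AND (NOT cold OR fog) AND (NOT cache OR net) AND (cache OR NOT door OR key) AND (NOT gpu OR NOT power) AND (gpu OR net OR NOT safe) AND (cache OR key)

light = True; gpu = False; cache = False; fog = True; cold = True; door = True; net = True; key = True; power = True; safe = True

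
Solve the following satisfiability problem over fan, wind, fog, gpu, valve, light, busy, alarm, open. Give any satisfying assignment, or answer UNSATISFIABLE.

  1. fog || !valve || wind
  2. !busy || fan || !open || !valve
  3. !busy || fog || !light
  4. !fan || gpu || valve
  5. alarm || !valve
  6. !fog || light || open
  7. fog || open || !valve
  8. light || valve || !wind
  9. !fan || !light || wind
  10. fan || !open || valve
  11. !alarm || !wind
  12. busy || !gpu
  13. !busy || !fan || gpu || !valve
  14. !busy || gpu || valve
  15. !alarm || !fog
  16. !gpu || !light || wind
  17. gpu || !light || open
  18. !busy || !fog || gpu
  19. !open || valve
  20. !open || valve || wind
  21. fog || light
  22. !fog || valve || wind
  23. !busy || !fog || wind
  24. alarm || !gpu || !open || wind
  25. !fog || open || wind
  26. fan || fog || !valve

fan = False; wind = True; fog = True; gpu = True; valve = False; light = True; busy = True; alarm = False; open = False

Set fan = False.
Set wind = True.
  then (!alarm || !wind) forces alarm = False.
  then (alarm || !valve) forces valve = False.
  then (light || valve || !wind) forces light = True.
  then (fan || !open || valve) forces open = False.
  then (gpu || !light || open) forces gpu = True.
  then (busy || !gpu) forces busy = True.
  then (!busy || fog || !light) forces fog = True.
All clauses satisfied.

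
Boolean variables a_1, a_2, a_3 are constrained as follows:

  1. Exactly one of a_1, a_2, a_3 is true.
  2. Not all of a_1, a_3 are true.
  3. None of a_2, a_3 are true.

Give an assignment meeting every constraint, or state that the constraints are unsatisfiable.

a_1=T, a_2=F, a_3=F

  (1) {a_1, a_2, a_3}: 1 true — exactly one ✓
  (2) {a_1, a_3}: 1/2 true — not all ✓
  (3) {a_2, a_3}: 0 true — none ✓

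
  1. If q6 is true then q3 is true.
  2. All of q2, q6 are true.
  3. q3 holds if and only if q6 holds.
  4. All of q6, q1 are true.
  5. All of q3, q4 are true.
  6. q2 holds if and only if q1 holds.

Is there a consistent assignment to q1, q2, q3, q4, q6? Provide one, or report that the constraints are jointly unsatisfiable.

q1=T; q2=T; q3=T; q4=T; q6=T

  (1) q6=T ⇒ q3: T ✓
  (2) {q2, q6}: all 2 true ✓
  (3) q3=T, q6=T — same ✓
  (4) {q6, q1}: all 2 true ✓
  (5) {q3, q4}: all 2 true ✓
  (6) q2=T, q1=T — same ✓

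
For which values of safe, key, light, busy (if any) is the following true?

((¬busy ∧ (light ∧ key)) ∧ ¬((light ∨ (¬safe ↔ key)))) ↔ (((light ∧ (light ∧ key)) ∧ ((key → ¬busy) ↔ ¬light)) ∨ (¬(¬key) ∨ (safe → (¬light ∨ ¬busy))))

safe = True, key = False, light = True, busy = True

  ((¬busy ∧ (light ∧ key)) ∧ ¬((light ∨ (¬safe ↔ key)))) ↔ (((light ∧ (light ∧ key)) ∧ ((key → ¬busy) ↔ ¬light)) ∨ (¬(¬key) ∨ (safe → (¬light ∨ ¬busy)))) = True
    (¬busy ∧ (light ∧ key)) ∧ ¬((light ∨ (¬safe ↔ key))) = False
      ¬busy ∧ (light ∧ key) = False
        ¬busy = False
        light ∧ key = False
      ¬((light ∨ (¬safe ↔ key))) = False
        light ∨ (¬safe ↔ key) = True
          ¬safe ↔ key = True
            ¬safe = False
    ((light ∧ (light ∧ key)) ∧ ((key → ¬busy) ↔ ¬light)) ∨ (¬(¬key) ∨ (safe → (¬light ∨ ¬busy))) = False
      (light ∧ (light ∧ key)) ∧ ((key → ¬busy) ↔ ¬light) = False
        light ∧ (light ∧ key) = False
          light ∧ key = False
        (key → ¬busy) ↔ ¬light = False
          key → ¬busy = True
            ¬busy = False
          ¬light = False
      ¬(¬key) ∨ (safe → (¬light ∨ ¬busy)) = False
        ¬(¬key) = False
          ¬key = True
        safe → (¬light ∨ ¬busy) = False
          ¬light ∨ ¬busy = False
            ¬light = False
            ¬busy = False
The formula evaluates to True.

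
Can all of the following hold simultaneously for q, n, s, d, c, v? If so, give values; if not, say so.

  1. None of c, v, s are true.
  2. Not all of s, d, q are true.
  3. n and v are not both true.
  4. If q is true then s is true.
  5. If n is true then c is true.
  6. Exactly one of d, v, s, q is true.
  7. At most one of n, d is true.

q = False, n = False, s = False, d = True, c = False, v = False

  (1) {c, v, s}: 0 true — none ✓
  (2) {s, d, q}: 1/3 true — not all ✓
  (3) n=F, v=F — not both ✓
  (4) q=F ⇒ s: vacuous ✓
  (5) n=F ⇒ c: vacuous ✓
  (6) {d, v, s, q}: 1 true — exactly one ✓
  (7) {n, d}: 1 true — at most one ✓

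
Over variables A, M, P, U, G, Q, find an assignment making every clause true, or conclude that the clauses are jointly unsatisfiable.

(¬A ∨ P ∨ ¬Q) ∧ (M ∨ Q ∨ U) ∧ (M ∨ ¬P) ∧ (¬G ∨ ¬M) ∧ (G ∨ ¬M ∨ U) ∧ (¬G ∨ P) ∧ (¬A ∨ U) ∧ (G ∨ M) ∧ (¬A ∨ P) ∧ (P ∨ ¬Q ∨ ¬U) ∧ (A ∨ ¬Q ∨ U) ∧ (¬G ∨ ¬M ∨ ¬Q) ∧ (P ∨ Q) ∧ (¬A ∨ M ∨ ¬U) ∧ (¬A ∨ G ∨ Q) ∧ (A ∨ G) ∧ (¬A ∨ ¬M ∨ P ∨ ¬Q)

A=T, M=T, P=T, U=T, G=F, Q=T

Set A = True.
  then (¬A ∨ U) forces U = True.
  then (¬A ∨ P) forces P = True.
  then (¬A ∨ M ∨ ¬U) forces M = True.
  then (¬G ∨ ¬M) forces G = False.
  then (¬A ∨ G ∨ Q) forces Q = True.
All clauses satisfied.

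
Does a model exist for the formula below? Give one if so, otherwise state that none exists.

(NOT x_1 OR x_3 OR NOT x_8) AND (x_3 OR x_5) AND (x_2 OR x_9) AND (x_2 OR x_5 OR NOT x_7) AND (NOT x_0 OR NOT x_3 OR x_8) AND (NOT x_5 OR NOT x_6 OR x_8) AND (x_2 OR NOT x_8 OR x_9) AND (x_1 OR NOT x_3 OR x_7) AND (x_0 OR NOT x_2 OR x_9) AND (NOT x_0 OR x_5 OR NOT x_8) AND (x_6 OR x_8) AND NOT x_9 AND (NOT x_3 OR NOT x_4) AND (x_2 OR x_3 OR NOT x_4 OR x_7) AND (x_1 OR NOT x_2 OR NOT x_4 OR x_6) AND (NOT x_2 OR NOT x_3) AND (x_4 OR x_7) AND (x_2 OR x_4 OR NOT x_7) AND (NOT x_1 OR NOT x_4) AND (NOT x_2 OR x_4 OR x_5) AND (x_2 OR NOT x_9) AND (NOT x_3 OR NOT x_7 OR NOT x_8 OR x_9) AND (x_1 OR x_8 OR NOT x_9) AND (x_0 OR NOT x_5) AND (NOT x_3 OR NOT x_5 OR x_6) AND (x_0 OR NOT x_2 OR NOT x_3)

x_0 = True, x_1 = False, x_2 = True, x_3 = False, x_4 = False, x_5 = True, x_6 = True, x_7 = True, x_8 = True, x_9 = False

Unit clause (NOT x_9) forces x_9 = False.
In (x_2 OR x_9) only x_2 is left, so x_2 = True.
In (x_0 OR NOT x_2 OR x_9) only x_0 is left, so x_0 = True.
In (NOT x_2 OR NOT x_3) only NOT x_3 is left, so x_3 = False.
In (x_3 OR x_5) only x_5 is left, so x_5 = True.
Try x_1 = True:
  (NOT x_1 OR x_3 OR NOT x_8) forces x_8 = False.
  (NOT x_5 OR NOT x_6 OR x_8) forces x_6 = False.
  clause (x_6 OR x_8) is falsified — backtrack.
So x_1 = False.
Set x_4 = False.
  then (x_4 OR x_7) forces x_7 = True.
Set x_6 = True.
  then (NOT x_5 OR NOT x_6 OR x_8) forces x_8 = True.
All clauses satisfied.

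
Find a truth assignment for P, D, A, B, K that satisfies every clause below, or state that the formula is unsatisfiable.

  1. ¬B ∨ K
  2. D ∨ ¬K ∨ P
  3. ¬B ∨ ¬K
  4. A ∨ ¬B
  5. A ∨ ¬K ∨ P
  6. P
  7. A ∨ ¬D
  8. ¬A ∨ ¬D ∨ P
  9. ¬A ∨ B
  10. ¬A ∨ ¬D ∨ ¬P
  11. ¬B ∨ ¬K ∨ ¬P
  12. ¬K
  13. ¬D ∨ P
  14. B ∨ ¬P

Unsatisfiable

Case P = True:
  (¬K) forces K = False.
  (¬B ∨ K) forces B = False.
  Clause (B ∨ ¬P) is falsified — contradiction.
Case P = False:
  Clause (P) is falsified — contradiction.
Both cases fail, so the formula is unsatisfiable.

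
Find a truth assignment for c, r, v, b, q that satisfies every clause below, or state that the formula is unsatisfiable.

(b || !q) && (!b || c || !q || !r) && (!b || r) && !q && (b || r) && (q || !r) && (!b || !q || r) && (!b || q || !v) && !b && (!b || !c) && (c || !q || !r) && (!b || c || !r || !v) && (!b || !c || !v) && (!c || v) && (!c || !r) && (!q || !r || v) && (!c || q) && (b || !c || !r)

Case r = True:
  (!q) forces q = False.
  Clause (q || !r) is falsified — contradiction.
Case r = False:
  (!b || r) forces b = False.
  Clause (b || r) is falsified — contradiction.
Both cases fail, so the formula is unsatisfiable.

Unsatisfiable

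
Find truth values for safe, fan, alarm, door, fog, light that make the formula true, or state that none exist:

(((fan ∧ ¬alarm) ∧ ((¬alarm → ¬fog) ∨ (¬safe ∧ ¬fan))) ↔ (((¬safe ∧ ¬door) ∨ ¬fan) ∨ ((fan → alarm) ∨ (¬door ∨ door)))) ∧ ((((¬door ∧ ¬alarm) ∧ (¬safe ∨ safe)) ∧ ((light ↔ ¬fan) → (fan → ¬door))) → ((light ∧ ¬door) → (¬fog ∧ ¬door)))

safe = True, fan = True, alarm = False, door = False, fog = False, light = False

  ((fan ∧ ¬alarm) ∧ ((¬alarm → ¬fog) ∨ (¬safe ∧ ¬fan))) ↔ (((¬safe ∧ ¬door) ∨ ¬fan) ∨ ((fan → alarm) ∨ (¬door ∨ door))) = True
    (fan ∧ ¬alarm) ∧ ((¬alarm → ¬fog) ∨ (¬safe ∧ ¬fan)) = True
      fan ∧ ¬alarm = True
        ¬alarm = True
      (¬alarm → ¬fog) ∨ (¬safe ∧ ¬fan) = True
        ¬alarm → ¬fog = True
          ¬alarm = True
          ¬fog = True
        ¬safe ∧ ¬fan = False
          ¬safe = False
          ¬fan = False
    ((¬safe ∧ ¬door) ∨ ¬fan) ∨ ((fan → alarm) ∨ (¬door ∨ door)) = True
      (¬safe ∧ ¬door) ∨ ¬fan = False
        ¬safe ∧ ¬door = False
          ¬safe = False
          ¬door = True
        ¬fan = False
      (fan → alarm) ∨ (¬door ∨ door) = True
        fan → alarm = False
        ¬door ∨ door = True
          ¬door = True
  (((¬door ∧ ¬alarm) ∧ (¬safe ∨ safe)) ∧ ((light ↔ ¬fan) → (fan → ¬door))) → ((light ∧ ¬door) → (¬fog ∧ ¬door)) = True
    ((¬door ∧ ¬alarm) ∧ (¬safe ∨ safe)) ∧ ((light ↔ ¬fan) → (fan → ¬door)) = True
      (¬door ∧ ¬alarm) ∧ (¬safe ∨ safe) = True
        ¬door ∧ ¬alarm = True
          ¬door = True
          ¬alarm = True
        ¬safe ∨ safe = True
          ¬safe = False
      (light ↔ ¬fan) → (fan → ¬door) = True
        light ↔ ¬fan = True
          ¬fan = False
        fan → ¬door = True
          ¬door = True
    (light ∧ ¬door) → (¬fog ∧ ¬door) = True
      light ∧ ¬door = False
        ¬door = True
      ¬fog ∧ ¬door = True
        ¬fog = True
        ¬door = True
Both conjuncts True, so the formula holds.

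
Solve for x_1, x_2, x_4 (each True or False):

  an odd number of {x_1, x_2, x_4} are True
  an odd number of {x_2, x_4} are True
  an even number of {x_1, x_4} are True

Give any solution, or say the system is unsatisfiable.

x_1: False; x_2: True; x_4: False

{x_1, x_2, x_4}: 1 true → odd ✓
{x_2, x_4}: 1 true → odd ✓
{x_1, x_4}: 0 true → even ✓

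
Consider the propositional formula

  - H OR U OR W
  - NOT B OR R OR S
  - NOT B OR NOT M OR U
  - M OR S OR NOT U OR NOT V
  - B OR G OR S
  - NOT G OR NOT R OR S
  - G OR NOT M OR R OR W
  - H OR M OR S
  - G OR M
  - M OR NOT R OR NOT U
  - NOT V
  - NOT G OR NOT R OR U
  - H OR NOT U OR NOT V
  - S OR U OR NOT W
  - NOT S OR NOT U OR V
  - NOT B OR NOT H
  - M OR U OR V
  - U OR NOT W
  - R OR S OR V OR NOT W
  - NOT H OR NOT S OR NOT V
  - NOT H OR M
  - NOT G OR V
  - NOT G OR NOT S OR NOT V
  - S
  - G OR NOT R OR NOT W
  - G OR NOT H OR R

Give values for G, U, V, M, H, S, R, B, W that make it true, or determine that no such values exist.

Unit clause (NOT V) forces V = False.
In (NOT G OR V) only NOT G is left, so G = False.
Unit clause (S) forces S = True.
In (G OR M) only M is left, so M = True.
In (NOT S OR NOT U OR V) only NOT U is left, so U = False.
In (U OR NOT W) only NOT W is left, so W = False.
In (H OR U OR W) only H is left, so H = True.
In (NOT B OR NOT M OR U) only NOT B is left, so B = False.
In (G OR NOT M OR R OR W) only R is left, so R = True.
All clauses satisfied.

G = False; U = False; V = False; M = True; H = True; S = True; R = True; B = False; W = False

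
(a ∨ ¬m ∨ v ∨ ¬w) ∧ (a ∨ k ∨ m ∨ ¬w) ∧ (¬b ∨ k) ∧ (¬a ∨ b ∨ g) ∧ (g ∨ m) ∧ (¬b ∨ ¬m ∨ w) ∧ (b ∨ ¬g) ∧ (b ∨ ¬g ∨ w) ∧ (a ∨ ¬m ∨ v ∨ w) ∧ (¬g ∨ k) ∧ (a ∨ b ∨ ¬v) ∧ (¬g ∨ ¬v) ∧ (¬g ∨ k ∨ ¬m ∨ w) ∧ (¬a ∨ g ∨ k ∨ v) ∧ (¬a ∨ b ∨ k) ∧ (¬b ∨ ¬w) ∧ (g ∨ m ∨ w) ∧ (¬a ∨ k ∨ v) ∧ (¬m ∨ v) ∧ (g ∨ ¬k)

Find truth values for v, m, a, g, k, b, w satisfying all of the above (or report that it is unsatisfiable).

Set v = False.
  then (¬m ∨ v) forces m = False.
  then (g ∨ m) forces g = True.
  then (b ∨ ¬g) forces b = True.
  then (¬g ∨ k) forces k = True.
  then (¬b ∨ ¬w) forces w = False.
Set a = False.
All clauses satisfied.

v=F, m=F, a=F, g=T, k=T, b=T, w=F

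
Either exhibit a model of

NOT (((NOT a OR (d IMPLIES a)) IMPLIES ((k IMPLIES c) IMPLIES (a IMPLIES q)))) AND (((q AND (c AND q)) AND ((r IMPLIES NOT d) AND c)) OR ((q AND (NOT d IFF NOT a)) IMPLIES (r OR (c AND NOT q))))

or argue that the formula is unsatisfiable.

d=T, a=T, r=T, k=F, c=F, q=F

  NOT (((NOT a OR (d IMPLIES a)) IMPLIES ((k IMPLIES c) IMPLIES (a IMPLIES q)))) = True
    (NOT a OR (d IMPLIES a)) IMPLIES ((k IMPLIES c) IMPLIES (a IMPLIES q)) = False
      NOT a OR (d IMPLIES a) = True
        NOT a = False
        d IMPLIES a = True
      (k IMPLIES c) IMPLIES (a IMPLIES q) = False
        k IMPLIES c = True
        a IMPLIES q = False
  ((q AND (c AND q)) AND ((r IMPLIES NOT d) AND c)) OR ((q AND (NOT d IFF NOT a)) IMPLIES (r OR (c AND NOT q))) = True
    (q AND (c AND q)) AND ((r IMPLIES NOT d) AND c) = False
      q AND (c AND q) = False
        c AND q = False
      (r IMPLIES NOT d) AND c = False
        r IMPLIES NOT d = False
          NOT d = False
    (q AND (NOT d IFF NOT a)) IMPLIES (r OR (c AND NOT q)) = True
      q AND (NOT d IFF NOT a) = False
        NOT d IFF NOT a = True
          NOT d = False
          NOT a = False
      r OR (c AND NOT q) = True
        c AND NOT q = False
          NOT q = True
Both conjuncts True, so the formula holds.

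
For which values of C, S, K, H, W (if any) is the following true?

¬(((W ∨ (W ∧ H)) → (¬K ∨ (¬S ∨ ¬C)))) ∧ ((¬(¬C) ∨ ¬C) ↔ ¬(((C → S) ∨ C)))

The conjunct (¬(¬C) ∨ ¬C) ↔ ¬(((C → S) ∨ C)) is unsatisfiable on its own:
  C=F, S=F: evaluates to False.
  C=F, S=T: evaluates to False.
  C=T, S=F: evaluates to False.
  C=T, S=T: evaluates to False.
So the whole conjunction is unsatisfiable.

UNSATISFIABLE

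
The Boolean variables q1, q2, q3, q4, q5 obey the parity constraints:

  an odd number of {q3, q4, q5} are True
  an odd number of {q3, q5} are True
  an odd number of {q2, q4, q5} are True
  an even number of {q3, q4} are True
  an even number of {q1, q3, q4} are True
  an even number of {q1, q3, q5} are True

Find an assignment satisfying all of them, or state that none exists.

The formula is unsatisfiable.

Adding constraints 2, 4, 5, 6 mod 2: every variable appears an even number of times on the left, so the left side is 0.
But the right sides sum to 1 (mod 2). 0 ≠ 1 — the system is inconsistent.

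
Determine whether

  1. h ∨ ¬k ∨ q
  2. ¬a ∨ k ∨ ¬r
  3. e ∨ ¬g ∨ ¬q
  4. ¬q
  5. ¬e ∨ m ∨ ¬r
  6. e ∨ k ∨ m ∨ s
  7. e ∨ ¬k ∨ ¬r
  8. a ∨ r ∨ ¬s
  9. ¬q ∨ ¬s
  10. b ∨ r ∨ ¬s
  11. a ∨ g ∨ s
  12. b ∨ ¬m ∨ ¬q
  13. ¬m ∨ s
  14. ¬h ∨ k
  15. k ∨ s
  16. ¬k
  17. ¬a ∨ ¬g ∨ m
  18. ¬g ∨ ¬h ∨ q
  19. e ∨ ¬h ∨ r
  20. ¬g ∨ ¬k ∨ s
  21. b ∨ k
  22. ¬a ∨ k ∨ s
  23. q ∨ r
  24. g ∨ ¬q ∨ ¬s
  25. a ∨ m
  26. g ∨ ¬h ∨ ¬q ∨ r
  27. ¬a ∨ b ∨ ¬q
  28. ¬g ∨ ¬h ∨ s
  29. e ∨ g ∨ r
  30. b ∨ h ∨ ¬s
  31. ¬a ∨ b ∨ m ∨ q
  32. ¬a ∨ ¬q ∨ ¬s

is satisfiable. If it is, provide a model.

a = False, g = False, k = False, q = False, h = False, s = True, m = True, e = False, b = True, r = True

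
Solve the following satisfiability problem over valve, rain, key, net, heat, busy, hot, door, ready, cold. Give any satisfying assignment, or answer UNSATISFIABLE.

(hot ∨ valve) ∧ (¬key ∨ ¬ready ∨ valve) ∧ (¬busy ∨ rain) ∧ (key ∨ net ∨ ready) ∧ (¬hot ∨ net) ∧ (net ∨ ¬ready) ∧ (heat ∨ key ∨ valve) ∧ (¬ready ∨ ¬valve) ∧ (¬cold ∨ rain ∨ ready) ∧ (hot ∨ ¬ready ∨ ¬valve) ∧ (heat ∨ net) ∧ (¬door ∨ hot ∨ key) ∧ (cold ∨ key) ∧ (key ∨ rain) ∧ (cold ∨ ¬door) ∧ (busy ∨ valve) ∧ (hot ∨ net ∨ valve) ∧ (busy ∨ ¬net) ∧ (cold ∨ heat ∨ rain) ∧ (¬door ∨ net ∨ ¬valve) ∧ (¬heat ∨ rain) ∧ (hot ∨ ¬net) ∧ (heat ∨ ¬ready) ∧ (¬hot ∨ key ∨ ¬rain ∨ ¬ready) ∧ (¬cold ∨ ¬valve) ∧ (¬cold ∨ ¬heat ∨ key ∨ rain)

valve = False, rain = True, key = True, net = True, heat = False, busy = True, hot = True, door = False, ready = False, cold = False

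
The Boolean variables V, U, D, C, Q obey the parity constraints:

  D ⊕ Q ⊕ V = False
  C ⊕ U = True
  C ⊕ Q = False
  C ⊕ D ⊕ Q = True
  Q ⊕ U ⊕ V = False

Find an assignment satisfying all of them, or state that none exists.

V: True, U: True, D: True, C: False, Q: False

D ⊕ Q ⊕ V = T ⊕ F ⊕ T = False ✓
C ⊕ U = F ⊕ T = True ✓
C ⊕ Q = F ⊕ F = False ✓
C ⊕ D ⊕ Q = F ⊕ T ⊕ F = True ✓
Q ⊕ U ⊕ V = F ⊕ T ⊕ T = False ✓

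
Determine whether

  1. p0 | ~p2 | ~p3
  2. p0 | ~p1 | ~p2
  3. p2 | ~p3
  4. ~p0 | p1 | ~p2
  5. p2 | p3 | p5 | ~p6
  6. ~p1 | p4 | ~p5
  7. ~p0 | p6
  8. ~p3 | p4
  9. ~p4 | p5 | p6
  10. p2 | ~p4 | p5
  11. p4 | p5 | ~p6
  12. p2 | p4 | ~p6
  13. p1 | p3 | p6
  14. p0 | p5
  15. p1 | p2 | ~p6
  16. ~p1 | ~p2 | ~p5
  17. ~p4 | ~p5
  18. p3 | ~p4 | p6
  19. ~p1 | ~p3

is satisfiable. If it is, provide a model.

p0=F; p1=F; p2=T; p3=F; p4=F; p5=T; p6=T

Set p0 = False.
  then (p0 | p5) forces p5 = True.
  then (~p4 | ~p5) forces p4 = False.
  then (~p1 | p4 | ~p5) forces p1 = False.
  then (~p3 | p4) forces p3 = False.
  then (p1 | p3 | p6) forces p6 = True.
  then (p1 | p2 | ~p6) forces p2 = True.
All clauses satisfied.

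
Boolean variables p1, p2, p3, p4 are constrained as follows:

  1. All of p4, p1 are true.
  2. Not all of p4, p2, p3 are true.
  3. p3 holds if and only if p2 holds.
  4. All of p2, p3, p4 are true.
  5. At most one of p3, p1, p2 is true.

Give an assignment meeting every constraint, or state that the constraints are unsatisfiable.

No satisfying assignment exists.

Case p1 = True:
  (1) forces p4 = True.
  (4) forces p2 = True.
  Constraint (5) is violated (p1=T, p2=T) — contradiction.
Case p1 = False:
  Constraint (1) is violated (p1=F) — contradiction.
Both cases fail — unsatisfiable.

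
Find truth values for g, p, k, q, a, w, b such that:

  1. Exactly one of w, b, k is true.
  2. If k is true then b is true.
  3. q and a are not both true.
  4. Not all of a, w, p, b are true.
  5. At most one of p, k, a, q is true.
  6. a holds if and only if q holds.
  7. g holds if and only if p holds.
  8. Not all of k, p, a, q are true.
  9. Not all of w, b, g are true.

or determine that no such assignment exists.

g: True, p: True, k: False, q: False, a: False, w: True, b: False

  (1) {w, b, k}: 1 true — exactly one ✓
  (2) k=F ⇒ b: vacuous ✓
  (3) q=F, a=F — not both ✓
  (4) {a, w, p, b}: 2/4 true — not all ✓
  (5) {p, k, a, q}: 1 true — at most one ✓
  (6) a=F, q=F — same ✓
  (7) g=T, p=T — same ✓
  (8) {k, p, a, q}: 1/4 true — not all ✓
  (9) {w, b, g}: 2/3 true — not all ✓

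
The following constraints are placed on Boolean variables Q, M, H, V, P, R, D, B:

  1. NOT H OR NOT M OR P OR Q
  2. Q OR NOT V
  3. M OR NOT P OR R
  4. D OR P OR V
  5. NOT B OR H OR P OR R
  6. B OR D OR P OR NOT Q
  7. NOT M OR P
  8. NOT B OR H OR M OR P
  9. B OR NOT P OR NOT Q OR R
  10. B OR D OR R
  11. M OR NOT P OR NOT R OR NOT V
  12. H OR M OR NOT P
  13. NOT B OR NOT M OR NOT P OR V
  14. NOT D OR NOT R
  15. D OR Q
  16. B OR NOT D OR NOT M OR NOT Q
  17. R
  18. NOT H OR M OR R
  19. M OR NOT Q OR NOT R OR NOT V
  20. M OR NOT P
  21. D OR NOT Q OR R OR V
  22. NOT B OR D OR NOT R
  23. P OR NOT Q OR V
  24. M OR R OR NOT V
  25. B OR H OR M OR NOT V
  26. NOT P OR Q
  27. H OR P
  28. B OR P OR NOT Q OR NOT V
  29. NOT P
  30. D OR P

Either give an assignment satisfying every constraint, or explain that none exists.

Case P = True:
  Clause (NOT P) is falsified — contradiction.
Case P = False:
  (NOT M OR P) forces M = False.
  (R) forces R = True.
  (NOT D OR NOT R) forces D = False.
  Clause (D OR P) is falsified — contradiction.
Both cases fail, so the formula is unsatisfiable.

The formula is unsatisfiable.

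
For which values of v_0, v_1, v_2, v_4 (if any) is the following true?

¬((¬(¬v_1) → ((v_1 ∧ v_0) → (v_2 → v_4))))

v_0 = True, v_1 = True, v_2 = True, v_4 = False

  ¬((¬(¬v_1) → ((v_1 ∧ v_0) → (v_2 → v_4)))) = True
    ¬(¬v_1) → ((v_1 ∧ v_0) → (v_2 → v_4)) = False
      ¬(¬v_1) = True
        ¬v_1 = False
      (v_1 ∧ v_0) → (v_2 → v_4) = False
        v_1 ∧ v_0 = True
        v_2 → v_4 = False
The formula evaluates to True.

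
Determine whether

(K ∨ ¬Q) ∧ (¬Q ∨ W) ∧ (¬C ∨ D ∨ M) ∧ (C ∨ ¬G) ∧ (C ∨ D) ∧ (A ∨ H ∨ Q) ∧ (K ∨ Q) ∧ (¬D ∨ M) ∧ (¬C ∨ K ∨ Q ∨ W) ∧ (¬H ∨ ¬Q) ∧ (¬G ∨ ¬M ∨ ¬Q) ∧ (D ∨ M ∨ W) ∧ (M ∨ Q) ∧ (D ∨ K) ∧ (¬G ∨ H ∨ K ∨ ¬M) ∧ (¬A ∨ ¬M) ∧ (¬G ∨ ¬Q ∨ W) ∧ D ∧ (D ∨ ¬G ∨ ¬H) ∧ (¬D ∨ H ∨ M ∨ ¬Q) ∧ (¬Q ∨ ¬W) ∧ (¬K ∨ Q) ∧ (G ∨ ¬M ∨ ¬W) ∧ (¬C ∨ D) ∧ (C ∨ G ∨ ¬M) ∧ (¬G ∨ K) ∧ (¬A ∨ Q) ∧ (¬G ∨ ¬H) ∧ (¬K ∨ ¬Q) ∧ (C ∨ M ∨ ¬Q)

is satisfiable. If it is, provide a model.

UNSATISFIABLE

Case Q = True:
  (K ∨ ¬Q) forces K = True.
  Clause (¬K ∨ ¬Q) is falsified — contradiction.
Case Q = False:
  (K ∨ Q) forces K = True.
  Clause (¬K ∨ Q) is falsified — contradiction.
Both cases fail, so the formula is unsatisfiable.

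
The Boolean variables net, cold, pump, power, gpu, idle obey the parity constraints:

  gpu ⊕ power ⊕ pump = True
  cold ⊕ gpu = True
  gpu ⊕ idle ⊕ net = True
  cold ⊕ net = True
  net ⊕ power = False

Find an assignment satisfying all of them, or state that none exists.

net = True, cold = False, pump = True, power = True, gpu = True, idle = True

gpu ⊕ power ⊕ pump = T ⊕ T ⊕ T = True ✓
cold ⊕ gpu = F ⊕ T = True ✓
gpu ⊕ idle ⊕ net = T ⊕ T ⊕ T = True ✓
cold ⊕ net = F ⊕ T = True ✓
net ⊕ power = T ⊕ T = False ✓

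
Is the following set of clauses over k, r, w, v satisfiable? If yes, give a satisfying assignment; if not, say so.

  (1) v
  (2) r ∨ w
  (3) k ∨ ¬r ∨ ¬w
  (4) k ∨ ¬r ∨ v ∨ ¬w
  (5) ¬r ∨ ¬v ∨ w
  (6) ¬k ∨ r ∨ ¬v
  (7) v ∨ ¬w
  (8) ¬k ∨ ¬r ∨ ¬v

Unit clause (v) forces v = True.
Try k = True:
  (¬k ∨ r ∨ ¬v) forces r = True.
  clause (¬k ∨ ¬r ∨ ¬v) is falsified — backtrack.
So k = False.
Try r = True:
  (k ∨ ¬r ∨ ¬w) forces w = False.
  clause (¬r ∨ ¬v ∨ w) is falsified — backtrack.
So r = False.
  then (r ∨ w) forces w = True.
All clauses satisfied.

k = False, r = False, w = True, v = True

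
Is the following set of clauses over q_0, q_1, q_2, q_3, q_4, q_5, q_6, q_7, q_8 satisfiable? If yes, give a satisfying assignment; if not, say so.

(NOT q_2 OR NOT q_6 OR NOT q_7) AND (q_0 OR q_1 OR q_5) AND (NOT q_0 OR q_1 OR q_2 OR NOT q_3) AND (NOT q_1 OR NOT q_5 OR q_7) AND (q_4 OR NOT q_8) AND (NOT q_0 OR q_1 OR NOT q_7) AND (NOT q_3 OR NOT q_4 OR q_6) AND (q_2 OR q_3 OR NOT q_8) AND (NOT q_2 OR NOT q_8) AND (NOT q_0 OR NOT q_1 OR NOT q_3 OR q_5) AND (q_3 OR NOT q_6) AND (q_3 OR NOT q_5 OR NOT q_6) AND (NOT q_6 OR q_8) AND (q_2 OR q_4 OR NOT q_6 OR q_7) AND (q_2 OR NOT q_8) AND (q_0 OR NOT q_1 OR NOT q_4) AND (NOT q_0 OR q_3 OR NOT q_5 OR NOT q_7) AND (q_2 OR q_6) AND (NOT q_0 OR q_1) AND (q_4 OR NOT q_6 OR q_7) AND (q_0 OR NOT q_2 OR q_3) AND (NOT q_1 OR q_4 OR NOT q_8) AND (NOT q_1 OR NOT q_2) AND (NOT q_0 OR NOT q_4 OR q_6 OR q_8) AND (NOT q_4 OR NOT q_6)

q_0 = False, q_1 = False, q_2 = True, q_3 = True, q_4 = False, q_5 = True, q_6 = False, q_7 = False, q_8 = False

Try q_0 = True:
  (NOT q_0 OR q_1) forces q_1 = True.
  (NOT q_1 OR NOT q_2) forces q_2 = False.
  (q_2 OR NOT q_8) forces q_8 = False.
  (NOT q_6 OR q_8) forces q_6 = False.
  clause (q_2 OR q_6) is falsified — backtrack.
So q_0 = False.
Set q_1 = False.
  then (q_0 OR q_1 OR q_5) forces q_5 = True.
Set q_2 = True.
  then (NOT q_2 OR NOT q_8) forces q_8 = False.
  then (NOT q_6 OR q_8) forces q_6 = False.
  then (q_0 OR NOT q_2 OR q_3) forces q_3 = True.
  then (NOT q_3 OR NOT q_4 OR q_6) forces q_4 = False.
Set q_7 = False.
All clauses satisfied.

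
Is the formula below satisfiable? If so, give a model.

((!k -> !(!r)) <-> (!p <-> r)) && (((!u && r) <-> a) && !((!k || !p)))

a=F; r=F; p=T; u=F; k=T

  (!k -> !(!r)) <-> (!p <-> r) = True
    !k -> !(!r) = True
      !k = False
      !(!r) = False
        !r = True
    !p <-> r = True
      !p = False
  ((!u && r) <-> a) && !((!k || !p)) = True
    (!u && r) <-> a = True
      !u && r = False
        !u = True
    !((!k || !p)) = True
      !k || !p = False
        !k = False
        !p = False
Both conjuncts True, so the formula holds.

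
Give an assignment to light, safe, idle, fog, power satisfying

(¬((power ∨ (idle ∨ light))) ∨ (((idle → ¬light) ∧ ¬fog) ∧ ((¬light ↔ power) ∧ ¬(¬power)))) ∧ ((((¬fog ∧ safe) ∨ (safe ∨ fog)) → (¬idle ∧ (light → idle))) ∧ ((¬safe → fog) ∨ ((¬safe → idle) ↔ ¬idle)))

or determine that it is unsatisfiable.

light: False; safe: False; idle: False; fog: True; power: False

  ¬((power ∨ (idle ∨ light))) ∨ (((idle → ¬light) ∧ ¬fog) ∧ ((¬light ↔ power) ∧ ¬(¬power))) = True
    ¬((power ∨ (idle ∨ light))) = True
      power ∨ (idle ∨ light) = False
        idle ∨ light = False
    ((idle → ¬light) ∧ ¬fog) ∧ ((¬light ↔ power) ∧ ¬(¬power)) = False
      (idle → ¬light) ∧ ¬fog = False
        idle → ¬light = True
          ¬light = True
        ¬fog = False
      (¬light ↔ power) ∧ ¬(¬power) = False
        ¬light ↔ power = False
          ¬light = True
        ¬(¬power) = False
          ¬power = True
  (((¬fog ∧ safe) ∨ (safe ∨ fog)) → (¬idle ∧ (light → idle))) ∧ ((¬safe → fog) ∨ ((¬safe → idle) ↔ ¬idle)) = True
    ((¬fog ∧ safe) ∨ (safe ∨ fog)) → (¬idle ∧ (light → idle)) = True
      (¬fog ∧ safe) ∨ (safe ∨ fog) = True
        ¬fog ∧ safe = False
          ¬fog = False
        safe ∨ fog = True
      ¬idle ∧ (light → idle) = True
        ¬idle = True
        light → idle = True
    (¬safe → fog) ∨ ((¬safe → idle) ↔ ¬idle) = True
      ¬safe → fog = True
        ¬safe = True
      (¬safe → idle) ↔ ¬idle = False
        ¬safe → idle = False
          ¬safe = True
        ¬idle = True
Both conjuncts True, so the formula holds.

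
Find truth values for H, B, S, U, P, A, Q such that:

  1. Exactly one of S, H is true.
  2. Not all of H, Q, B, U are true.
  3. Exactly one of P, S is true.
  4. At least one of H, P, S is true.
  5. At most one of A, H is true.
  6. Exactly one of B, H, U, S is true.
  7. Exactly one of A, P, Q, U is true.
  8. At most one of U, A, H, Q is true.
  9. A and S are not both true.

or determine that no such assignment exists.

H = False; B = False; S = True; U = False; P = False; A = False; Q = True

  (1) {S, H}: 1 true — exactly one ✓
  (2) {H, Q, B, U}: 1/4 true — not all ✓
  (3) {P, S}: 1 true — exactly one ✓
  (4) {H, P, S}: 1 true — at least one ✓
  (5) {A, H}: 0 true — at most one ✓
  (6) {B, H, U, S}: 1 true — exactly one ✓
  (7) {A, P, Q, U}: 1 true — exactly one ✓
  (8) {U, A, H, Q}: 1 true — at most one ✓
  (9) A=F, S=T — not both ✓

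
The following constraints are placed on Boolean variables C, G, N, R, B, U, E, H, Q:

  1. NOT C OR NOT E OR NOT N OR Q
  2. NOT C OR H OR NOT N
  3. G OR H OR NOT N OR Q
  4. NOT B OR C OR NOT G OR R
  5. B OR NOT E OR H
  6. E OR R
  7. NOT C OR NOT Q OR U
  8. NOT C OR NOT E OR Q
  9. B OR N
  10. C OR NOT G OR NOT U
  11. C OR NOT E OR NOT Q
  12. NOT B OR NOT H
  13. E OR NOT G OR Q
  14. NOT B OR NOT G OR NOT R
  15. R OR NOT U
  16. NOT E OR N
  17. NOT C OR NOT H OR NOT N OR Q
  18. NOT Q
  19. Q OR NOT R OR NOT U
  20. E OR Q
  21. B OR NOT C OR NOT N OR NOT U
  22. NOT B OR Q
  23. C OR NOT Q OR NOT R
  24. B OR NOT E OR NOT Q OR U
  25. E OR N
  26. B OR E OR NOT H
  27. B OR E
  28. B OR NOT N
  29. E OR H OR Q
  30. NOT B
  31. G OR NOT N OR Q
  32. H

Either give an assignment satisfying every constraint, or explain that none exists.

No satisfying assignment exists.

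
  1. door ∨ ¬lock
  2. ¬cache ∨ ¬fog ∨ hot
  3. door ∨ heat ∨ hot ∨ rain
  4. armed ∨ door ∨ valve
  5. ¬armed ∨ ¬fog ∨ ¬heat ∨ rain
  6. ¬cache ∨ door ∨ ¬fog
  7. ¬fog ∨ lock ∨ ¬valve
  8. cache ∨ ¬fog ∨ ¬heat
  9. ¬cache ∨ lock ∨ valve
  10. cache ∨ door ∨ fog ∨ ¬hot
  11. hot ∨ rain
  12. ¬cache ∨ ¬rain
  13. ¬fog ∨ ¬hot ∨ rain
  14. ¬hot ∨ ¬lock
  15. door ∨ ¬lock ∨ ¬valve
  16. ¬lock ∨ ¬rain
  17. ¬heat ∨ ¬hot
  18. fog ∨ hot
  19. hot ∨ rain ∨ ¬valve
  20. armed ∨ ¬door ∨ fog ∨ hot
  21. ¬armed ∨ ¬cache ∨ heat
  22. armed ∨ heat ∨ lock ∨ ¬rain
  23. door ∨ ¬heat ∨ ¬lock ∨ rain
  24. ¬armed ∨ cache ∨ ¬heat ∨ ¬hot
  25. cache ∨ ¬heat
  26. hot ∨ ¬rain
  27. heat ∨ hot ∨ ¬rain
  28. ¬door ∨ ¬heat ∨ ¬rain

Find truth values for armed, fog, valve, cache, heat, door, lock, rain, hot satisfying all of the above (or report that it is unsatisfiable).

Set armed = True.
Set fog = False.
  then (fog ∨ hot) forces hot = True.
  then (¬hot ∨ ¬lock) forces lock = False.
  then (¬heat ∨ ¬hot) forces heat = False.
  then (¬armed ∨ ¬cache ∨ heat) forces cache = False.
  then (cache ∨ door ∨ fog ∨ ¬hot) forces door = True.
Set valve = False.
Set rain = True.
All clauses satisfied.

armed = True, fog = False, valve = False, cache = False, heat = False, door = True, lock = False, rain = True, hot = True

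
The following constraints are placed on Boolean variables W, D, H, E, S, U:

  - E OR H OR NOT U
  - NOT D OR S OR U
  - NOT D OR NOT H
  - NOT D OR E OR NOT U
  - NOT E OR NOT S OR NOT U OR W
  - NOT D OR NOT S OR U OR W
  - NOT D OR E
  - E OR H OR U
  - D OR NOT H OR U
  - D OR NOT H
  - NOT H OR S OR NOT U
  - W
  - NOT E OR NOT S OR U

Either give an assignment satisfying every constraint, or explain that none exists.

W = True; D = False; H = False; E = True; S = False; U = True

Unit clause (W) forces W = True.
Set D = False.
  then (D OR NOT H) forces H = False.
Try E = False:
  (E OR H OR NOT U) forces U = False.
  clause (E OR H OR U) is falsified — backtrack.
So E = True.
Set S = False.
Set U = True.
All clauses satisfied.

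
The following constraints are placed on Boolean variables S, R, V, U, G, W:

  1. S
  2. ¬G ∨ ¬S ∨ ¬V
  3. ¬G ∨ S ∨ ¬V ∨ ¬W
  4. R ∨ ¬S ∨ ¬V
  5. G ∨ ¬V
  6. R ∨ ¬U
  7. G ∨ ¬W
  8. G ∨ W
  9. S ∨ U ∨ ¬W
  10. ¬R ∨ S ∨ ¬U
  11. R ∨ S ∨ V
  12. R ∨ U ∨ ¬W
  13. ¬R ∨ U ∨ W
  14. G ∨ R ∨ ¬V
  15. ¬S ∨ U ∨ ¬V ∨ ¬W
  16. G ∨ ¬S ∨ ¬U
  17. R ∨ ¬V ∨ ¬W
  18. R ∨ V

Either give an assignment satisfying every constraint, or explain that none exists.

S = True; R = True; V = False; U = True; G = True; W = True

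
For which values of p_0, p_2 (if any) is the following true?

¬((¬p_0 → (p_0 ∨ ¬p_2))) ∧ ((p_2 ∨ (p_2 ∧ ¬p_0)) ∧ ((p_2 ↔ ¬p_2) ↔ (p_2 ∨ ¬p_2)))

The conjunct (p_2 ↔ ¬p_2) ↔ (p_2 ∨ ¬p_2) is unsatisfiable on its own:
  p_2=F: evaluates to False.
  p_2=T: evaluates to False.
So the whole conjunction is unsatisfiable.

Unsatisfiable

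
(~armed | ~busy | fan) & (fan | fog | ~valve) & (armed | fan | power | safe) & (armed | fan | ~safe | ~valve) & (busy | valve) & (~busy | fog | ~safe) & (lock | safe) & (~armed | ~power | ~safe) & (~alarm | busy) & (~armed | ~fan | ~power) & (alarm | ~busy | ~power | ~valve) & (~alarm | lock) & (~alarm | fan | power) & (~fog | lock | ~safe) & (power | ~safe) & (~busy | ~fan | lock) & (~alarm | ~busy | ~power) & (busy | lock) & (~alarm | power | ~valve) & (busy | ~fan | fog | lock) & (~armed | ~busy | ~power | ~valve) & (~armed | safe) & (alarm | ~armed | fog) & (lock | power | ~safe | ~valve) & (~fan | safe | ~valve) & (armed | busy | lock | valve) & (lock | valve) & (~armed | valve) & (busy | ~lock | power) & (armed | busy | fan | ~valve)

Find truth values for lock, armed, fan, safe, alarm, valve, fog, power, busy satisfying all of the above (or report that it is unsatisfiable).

lock = True; armed = False; fan = True; safe = True; alarm = False; valve = True; fog = True; power = True; busy = False

Try lock = False:
  (lock | safe) forces safe = True.
  (~alarm | lock) forces alarm = False.
  (~fog | lock | ~safe) forces fog = False.
  (~busy | fog | ~safe) forces busy = False.
  clause (busy | lock) is falsified — backtrack.
So lock = True.
Try armed = True:
  (~armed | safe) forces safe = True.
  (~armed | ~power | ~safe) forces power = False.
  clause (power | ~safe) is falsified — backtrack.
So armed = False.
Set fan = True.
Set safe = True.
  then (power | ~safe) forces power = True.
Set alarm = False.
Set valve = True.
  then (alarm | ~busy | ~power | ~valve) forces busy = False.
Set fog = True.
All clauses satisfied.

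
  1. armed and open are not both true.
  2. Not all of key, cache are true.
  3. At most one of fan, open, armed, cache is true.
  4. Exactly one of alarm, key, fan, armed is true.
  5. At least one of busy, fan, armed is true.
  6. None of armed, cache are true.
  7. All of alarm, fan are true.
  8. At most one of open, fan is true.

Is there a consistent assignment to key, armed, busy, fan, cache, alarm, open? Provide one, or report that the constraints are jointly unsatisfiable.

Case alarm = True:
  (4) with alarm=T forces key = False.
  (4) with alarm=T forces fan = False.
  Constraint (7) is violated (fan=F) — contradiction.
Case alarm = False:
  Constraint (7) is violated (alarm=F) — contradiction.
Both cases fail — unsatisfiable.

UNSATISFIABLE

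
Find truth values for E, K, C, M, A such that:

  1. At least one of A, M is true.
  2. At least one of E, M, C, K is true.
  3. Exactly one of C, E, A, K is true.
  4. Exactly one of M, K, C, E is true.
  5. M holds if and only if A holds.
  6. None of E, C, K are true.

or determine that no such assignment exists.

E = False; K = False; C = False; M = True; A = True

  (1) {A, M}: 2 true — at least one ✓
  (2) {E, M, C, K}: 1 true — at least one ✓
  (3) {C, E, A, K}: 1 true — exactly one ✓
  (4) {M, K, C, E}: 1 true — exactly one ✓
  (5) M=T, A=T — same ✓
  (6) {E, C, K}: 0 true — none ✓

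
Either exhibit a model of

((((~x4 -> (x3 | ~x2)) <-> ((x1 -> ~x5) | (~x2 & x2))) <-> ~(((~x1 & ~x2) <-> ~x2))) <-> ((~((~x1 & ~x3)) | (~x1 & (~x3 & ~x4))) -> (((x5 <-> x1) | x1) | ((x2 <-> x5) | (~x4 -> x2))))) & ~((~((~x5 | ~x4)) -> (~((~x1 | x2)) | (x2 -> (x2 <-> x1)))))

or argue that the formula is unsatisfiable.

The formula is unsatisfiable.

Case x2 = True: the formula simplifies to ~(((~x4 -> x3) <-> (x1 -> ~x5))) & ~((~((~x5 | ~x4)) -> x1)).
  x1 = True: the conjunct ~((~((~x5 | ~x4)) -> x1)) becomes ~((~((~x5 | ~x4)) -> True)) = False.
  x1 = False: simplifies to ~((~x4 -> x3)) & ~((~x5 | ~x4)).
    x4 = True: the conjunct ~((~x4 -> x3)) becomes ~((False -> x3)) = False.
    x4 = False: the conjunct ~((~x5 | ~x4)) becomes ~((~x5 | True)) = False.
Case x2 = False: the conjunct ~((~((~x5 | ~x4)) -> (~((~x1 | x2)) | (x2 -> (x2 <-> x1))))) becomes ~((~((~x5 | ~x4)) -> True)) = False.
Both cases fail — unsatisfiable.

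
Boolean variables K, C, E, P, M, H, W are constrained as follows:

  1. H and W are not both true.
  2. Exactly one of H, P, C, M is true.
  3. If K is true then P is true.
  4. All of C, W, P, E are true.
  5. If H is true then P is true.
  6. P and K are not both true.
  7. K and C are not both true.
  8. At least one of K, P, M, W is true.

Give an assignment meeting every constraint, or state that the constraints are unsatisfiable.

Unsatisfiable — no assignment works.

Case C = True:
  (2) with C=T forces H = False.
  (2) with C=T forces P = False.
  Constraint (4) is violated (P=F) — contradiction.
Case C = False:
  Constraint (4) is violated (C=F) — contradiction.
Both cases fail — unsatisfiable.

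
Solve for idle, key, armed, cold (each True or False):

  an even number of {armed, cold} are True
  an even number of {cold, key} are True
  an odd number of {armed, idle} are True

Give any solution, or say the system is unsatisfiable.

idle=F, key=T, armed=T, cold=T

{armed, cold}: 2 true → even ✓
{cold, key}: 2 true → even ✓
{armed, idle}: 1 true → odd ✓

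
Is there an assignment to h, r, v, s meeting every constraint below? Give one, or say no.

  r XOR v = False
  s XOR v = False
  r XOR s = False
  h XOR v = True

h = True; r = False; v = False; s = False

r XOR v = F XOR F = False ✓
s XOR v = F XOR F = False ✓
r XOR s = F XOR F = False ✓
h XOR v = T XOR F = True ✓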